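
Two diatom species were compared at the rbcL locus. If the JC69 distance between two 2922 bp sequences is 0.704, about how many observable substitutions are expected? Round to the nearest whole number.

1334

Invert JC69: p = (3/4)(1 − e^(−4d/3)) = 0.75 × (1 − e^(-0.938667)) = 0.75 × (1 − 0.391149) = 0.456638.
Expected differing sites = pL ≈ 0.456638 × 2922 = 1334.296236 ≈ 1334.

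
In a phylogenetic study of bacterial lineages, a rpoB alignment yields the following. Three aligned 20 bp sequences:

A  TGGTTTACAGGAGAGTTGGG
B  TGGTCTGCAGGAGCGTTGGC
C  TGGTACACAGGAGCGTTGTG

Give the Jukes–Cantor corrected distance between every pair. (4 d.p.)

A–B: 4/20 sites differ → p = 0.2, d = −0.75 ln(1 − 0.266667) = 0.232617 ≈ 0.2326.
A–C: 4/20 sites differ → p = 0.2, d = −0.75 ln(1 − 0.266667) = 0.232617 ≈ 0.2326.
B–C: 5/20 sites differ → p = 0.25, d = −0.75 ln(1 − 0.333333) = 0.304098 ≈ 0.3041.

d(A,B) = 0.2326, d(A,C) = 0.2326, d(B,C) = 0.3041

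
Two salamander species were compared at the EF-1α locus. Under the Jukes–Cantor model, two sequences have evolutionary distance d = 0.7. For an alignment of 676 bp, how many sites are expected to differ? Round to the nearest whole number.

308

Invert JC69: p = (3/4)(1 − e^(−4d/3)) = 0.75 × (1 − e^(-0.933333)) = 0.75 × (1 − 0.393241) = 0.455069.
Expected differing sites = pL ≈ 0.455069 × 676 = 307.626644 ≈ 308.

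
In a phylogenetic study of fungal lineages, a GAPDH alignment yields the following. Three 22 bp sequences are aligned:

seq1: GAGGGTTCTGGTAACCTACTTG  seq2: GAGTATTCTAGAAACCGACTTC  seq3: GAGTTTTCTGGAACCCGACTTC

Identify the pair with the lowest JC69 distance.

seq2 and seq3

seq1–seq2: 6/22 differ, p = 0.273, d = 0.339.
seq1–seq3: 6/22 differ, p = 0.273, d = 0.339.
seq2–seq3: 3/22 differ, p = 0.136, d = 0.151.
The smallest distance is between seq2 and seq3.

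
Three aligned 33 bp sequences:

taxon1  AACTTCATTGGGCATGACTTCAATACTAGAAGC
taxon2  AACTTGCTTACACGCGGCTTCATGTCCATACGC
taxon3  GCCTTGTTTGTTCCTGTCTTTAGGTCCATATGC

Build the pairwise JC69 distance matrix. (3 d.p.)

taxon1–taxon2: 14/33 sites differ → p ≈ 0.424242, d = −0.75 ln(1 − 0.565656) = 0.625439 ≈ 0.625.
taxon1–taxon3: 15/33 sites differ → p ≈ 0.454545, d = −0.75 ln(1 − 0.60606) = 0.698667 ≈ 0.699.
taxon2–taxon3: 12/33 sites differ → p ≈ 0.363636, d = −0.75 ln(1 − 0.484848) = 0.497470 ≈ 0.497.

d(taxon1,taxon2) = 0.625, d(taxon1,taxon3) = 0.699, d(taxon2,taxon3) = 0.497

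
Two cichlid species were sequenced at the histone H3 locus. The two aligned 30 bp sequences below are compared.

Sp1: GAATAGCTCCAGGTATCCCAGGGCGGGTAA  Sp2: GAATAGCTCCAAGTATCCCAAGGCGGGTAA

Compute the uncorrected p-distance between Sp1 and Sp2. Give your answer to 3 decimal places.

The sequences differ at 2 of 30 positions (sites 12, 21).
p = 2/30 = 0.066666… ≈ 0.067 (to 3 d.p.).

0.067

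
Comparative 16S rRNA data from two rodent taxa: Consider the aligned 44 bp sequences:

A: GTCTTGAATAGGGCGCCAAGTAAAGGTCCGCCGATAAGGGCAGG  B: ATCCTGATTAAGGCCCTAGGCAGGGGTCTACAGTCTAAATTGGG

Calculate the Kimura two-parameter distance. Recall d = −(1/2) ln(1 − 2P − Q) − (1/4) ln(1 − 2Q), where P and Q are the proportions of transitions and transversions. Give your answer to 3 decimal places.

Of 44 sites, 15 differences are transitions and 6 are transversions, so P = 15/44 ≈ 0.340909 and Q = 6/44 ≈ 0.136364.
Under the Kimura two-parameter model, d = −½ ln(1 − 2P − Q) − ¼ ln(1 − 2Q).
1 − 2P − Q = 0.181818, giving −½ ln(0.181818) = 0.852375.
1 − 2Q = 0.727272, giving −¼ ln(0.727272) = 0.079614.
d = 0.852375 + 0.079614 = 0.931989.

0.932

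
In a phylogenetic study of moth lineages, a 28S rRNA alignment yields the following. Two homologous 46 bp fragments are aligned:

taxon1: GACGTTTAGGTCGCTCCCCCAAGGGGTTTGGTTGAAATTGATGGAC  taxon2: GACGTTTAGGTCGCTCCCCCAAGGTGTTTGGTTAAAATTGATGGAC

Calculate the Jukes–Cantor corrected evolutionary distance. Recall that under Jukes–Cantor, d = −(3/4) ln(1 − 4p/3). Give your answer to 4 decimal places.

0.0448

The sequences differ at 2 of 46 sites (25, 34), so p = 2/46 ≈ 0.043478.
d = −(3/4) ln(1 − 4p/3) = −0.75 ln(1 − 0.057971) = −0.75 ln(0.942029)
  = −0.75 × (-0.059719) = 0.044789 substitutions/site.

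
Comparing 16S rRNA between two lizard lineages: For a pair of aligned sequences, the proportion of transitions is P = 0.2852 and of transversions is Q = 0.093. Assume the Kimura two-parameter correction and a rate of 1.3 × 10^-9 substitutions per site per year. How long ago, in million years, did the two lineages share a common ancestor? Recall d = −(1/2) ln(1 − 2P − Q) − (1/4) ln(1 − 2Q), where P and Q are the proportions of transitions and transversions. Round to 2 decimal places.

Under the Kimura two-parameter model, d = −½ ln(1 − 2P − Q) − ¼ ln(1 − 2Q).
1 − 2P − Q = 0.3366, giving −½ ln(0.3366) = 0.544430.
1 − 2Q = 0.814, giving −¼ ln(0.814) = 0.051449.
d = 0.544430 + 0.051449 = 0.595879.
Under a molecular clock d = 2μt, so t = d/(2μ) = 0.595879 / (2 × 1.3 × 10^-9) = 229.18 million years.

229.18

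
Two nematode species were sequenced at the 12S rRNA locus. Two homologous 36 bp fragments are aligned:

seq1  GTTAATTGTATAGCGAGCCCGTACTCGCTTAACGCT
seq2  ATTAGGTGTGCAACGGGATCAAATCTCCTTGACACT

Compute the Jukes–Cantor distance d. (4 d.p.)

The sequences differ at 17 of 36 sites, so p = 17/36 ≈ 0.472222.
d = −(3/4) ln(1 − 4p/3) = −0.75 ln(1 − 0.629629) = −0.75 ln(0.370371)
  = −0.75 × (-0.993250) = 0.744938 substitutions/site.

0.7449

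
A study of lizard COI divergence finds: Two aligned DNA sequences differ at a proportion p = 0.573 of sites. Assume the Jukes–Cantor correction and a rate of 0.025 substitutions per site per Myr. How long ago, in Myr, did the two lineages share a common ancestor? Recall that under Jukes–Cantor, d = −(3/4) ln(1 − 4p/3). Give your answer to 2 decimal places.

d = −(3/4) ln(1 − 4p/3) = −0.75 ln(1 − 0.764) = −0.75 ln(0.236)
  = −0.75 × (-1.443923) = 1.082942 substitutions/site.
Under a molecular clock d = 2μt, so t = d/(2μ) = 1.082942 / (2 × 0.025) = 21.66 Myr.

21.66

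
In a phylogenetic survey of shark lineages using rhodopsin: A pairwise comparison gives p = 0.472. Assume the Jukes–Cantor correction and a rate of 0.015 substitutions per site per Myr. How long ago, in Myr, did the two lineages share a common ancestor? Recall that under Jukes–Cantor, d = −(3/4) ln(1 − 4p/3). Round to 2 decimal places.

d = −(3/4) ln(1 − 4p/3) = −0.75 ln(1 − 0.629333) = −0.75 ln(0.370667)
  = −0.75 × (-0.992451) = 0.744338 substitutions/site.
Under a molecular clock d = 2μt, so t = d/(2μ) = 0.744338 / (2 × 0.015) = 24.81 Myr.

24.81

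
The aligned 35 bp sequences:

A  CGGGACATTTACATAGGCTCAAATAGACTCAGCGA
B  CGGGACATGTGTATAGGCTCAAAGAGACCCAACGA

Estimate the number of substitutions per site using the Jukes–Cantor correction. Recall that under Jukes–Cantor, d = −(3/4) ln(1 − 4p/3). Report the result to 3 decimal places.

The sequences differ at 6 of 35 sites (9, 11, 12, 24, 29, 32), so p = 6/35 ≈ 0.171429.
d = −(3/4) ln(1 − 4p/3) = −0.75 ln(1 − 0.228572) = −0.75 ln(0.771428)
  = −0.75 × (-0.259512) = 0.194634 substitutions/site.

0.195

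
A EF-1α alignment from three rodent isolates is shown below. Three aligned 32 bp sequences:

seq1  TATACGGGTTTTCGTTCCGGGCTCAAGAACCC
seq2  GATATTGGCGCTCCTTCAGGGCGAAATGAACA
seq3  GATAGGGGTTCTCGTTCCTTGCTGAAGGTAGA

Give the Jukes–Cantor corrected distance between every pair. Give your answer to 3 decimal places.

d(seq1,seq2) = 0.657, d(seq1,seq3) = 0.460, d(seq2,seq3) = 0.585

seq1–seq2: 14/32 sites differ → p = 0.4375, d = −0.75 ln(1 − 0.583333) = 0.656601 ≈ 0.657.
seq1–seq3: 11/32 sites differ → p = 0.34375, d = −0.75 ln(1 − 0.458333) = 0.459828 ≈ 0.460.
seq2–seq3: 13/32 sites differ → p = 0.40625, d = −0.75 ln(1 − 0.541667) = 0.585119 ≈ 0.585.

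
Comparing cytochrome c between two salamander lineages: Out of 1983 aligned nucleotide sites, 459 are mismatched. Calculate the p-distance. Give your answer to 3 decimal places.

0.231

p = 459/1983 = 0.231467… ≈ 0.231 (to 3 d.p.).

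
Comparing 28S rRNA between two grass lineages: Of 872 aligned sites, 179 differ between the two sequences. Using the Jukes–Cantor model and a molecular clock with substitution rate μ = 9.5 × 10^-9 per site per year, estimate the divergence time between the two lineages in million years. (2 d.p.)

p = 179/872 ≈ 0.205275.
d = −(3/4) ln(1 − 4p/3) = −0.75 ln(1 − 0.2737) = −0.75 ln(0.7263)
  = −0.75 × (-0.319792) = 0.239844 substitutions/site.
Under a molecular clock d = 2μt, so t = d/(2μ) = 0.239844 / (2 × 9.5 × 10^-9) = 12.62 million years.

12.62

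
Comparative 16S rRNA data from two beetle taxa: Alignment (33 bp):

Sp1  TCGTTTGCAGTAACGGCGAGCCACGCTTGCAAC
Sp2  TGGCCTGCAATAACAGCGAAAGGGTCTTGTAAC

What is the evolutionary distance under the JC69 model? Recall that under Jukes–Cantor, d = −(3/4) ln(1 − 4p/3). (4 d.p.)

The sequences differ at 12 of 33 sites, so p = 12/33 ≈ 0.363636.
d = −(3/4) ln(1 − 4p/3) = −0.75 ln(1 − 0.484848) = −0.75 ln(0.515152)
  = −0.75 × (-0.663293) = 0.497470 substitutions/site.

0.4975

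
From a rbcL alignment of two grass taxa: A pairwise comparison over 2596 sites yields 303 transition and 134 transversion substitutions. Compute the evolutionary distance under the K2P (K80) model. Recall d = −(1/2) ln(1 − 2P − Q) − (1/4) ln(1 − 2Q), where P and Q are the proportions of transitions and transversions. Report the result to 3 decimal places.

0.195

P = 303/2596 ≈ 0.116718 and Q = 134/2596 ≈ 0.051618.
Under the Kimura two-parameter model, d = −½ ln(1 − 2P − Q) − ¼ ln(1 − 2Q).
1 − 2P − Q = 0.714946, giving −½ ln(0.714946) = 0.167774.
1 − 2Q = 0.896764, giving −¼ ln(0.896764) = 0.027241.
d = 0.167774 + 0.027241 = 0.195015.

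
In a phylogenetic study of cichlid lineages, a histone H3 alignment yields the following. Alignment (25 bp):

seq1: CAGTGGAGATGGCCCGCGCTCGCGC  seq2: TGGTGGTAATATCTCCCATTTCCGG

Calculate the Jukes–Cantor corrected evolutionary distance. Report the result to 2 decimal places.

0.89

The sequences differ at 13 of 25 sites, so p = 13/25 = 0.52.
d = −(3/4) ln(1 − 4p/3) = −0.75 ln(1 − 0.693333) = −0.75 ln(0.306667)
  = −0.75 × (-1.181993) = 0.886495 substitutions/site.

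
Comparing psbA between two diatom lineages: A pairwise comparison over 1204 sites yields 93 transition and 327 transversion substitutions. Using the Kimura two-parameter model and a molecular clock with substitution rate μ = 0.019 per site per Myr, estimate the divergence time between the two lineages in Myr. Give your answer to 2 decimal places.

12.46

P = 93/1204 ≈ 0.077243 and Q = 327/1204 ≈ 0.271595.
Under the Kimura two-parameter model, d = −½ ln(1 − 2P − Q) − ¼ ln(1 − 2Q).
1 − 2P − Q = 0.573919, giving −½ ln(0.573919) = 0.277634.
1 − 2Q = 0.45681, giving −¼ ln(0.45681) = 0.195872.
d = 0.277634 + 0.195872 = 0.473506.
Under a molecular clock d = 2μt, so t = d/(2μ) = 0.473506 / (2 × 0.019) = 12.46 Myr.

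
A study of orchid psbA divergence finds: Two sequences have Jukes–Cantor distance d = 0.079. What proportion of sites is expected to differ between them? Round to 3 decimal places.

p = (3/4)(1 − e^(−4d/3)) = 0.75 × (1 − e^(-0.105333)) = 0.75 × (1 − 0.900025) = 0.074981.

0.075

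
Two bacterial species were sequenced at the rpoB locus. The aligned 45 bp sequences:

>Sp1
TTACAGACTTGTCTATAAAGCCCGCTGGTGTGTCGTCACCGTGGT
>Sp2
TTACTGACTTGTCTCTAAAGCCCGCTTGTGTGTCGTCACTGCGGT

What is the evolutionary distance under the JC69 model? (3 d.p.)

0.120

The sequences differ at 5 of 45 sites (5, 15, 27, 40, 42), so p = 5/45 ≈ 0.111111.
d = −(3/4) ln(1 − 4p/3) = −0.75 ln(1 − 0.148148) = −0.75 ln(0.851852)
  = −0.75 × (-0.160342) = 0.120257 substitutions/site.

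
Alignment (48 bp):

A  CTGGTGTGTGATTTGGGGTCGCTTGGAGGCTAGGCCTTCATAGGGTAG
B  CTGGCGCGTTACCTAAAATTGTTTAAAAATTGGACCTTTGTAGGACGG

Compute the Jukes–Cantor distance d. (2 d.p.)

The sequences differ at 23 of 48 sites, so p = 23/48 ≈ 0.479167.
d = −(3/4) ln(1 − 4p/3) = −0.75 ln(1 − 0.638889) = −0.75 ln(0.361111)
  = −0.75 × (-1.018570) = 0.763928 substitutions/site.

0.76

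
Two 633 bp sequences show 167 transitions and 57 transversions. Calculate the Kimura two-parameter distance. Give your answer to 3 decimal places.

P = 167/633 ≈ 0.263823 and Q = 57/633 ≈ 0.090047.
Under the Kimura two-parameter model, d = −½ ln(1 − 2P − Q) − ¼ ln(1 − 2Q).
1 − 2P − Q = 0.382307, giving −½ ln(0.382307) = 0.480766.
1 − 2Q = 0.819906, giving −¼ ln(0.819906) = 0.049641.
d = 0.480766 + 0.049641 = 0.530407.

0.530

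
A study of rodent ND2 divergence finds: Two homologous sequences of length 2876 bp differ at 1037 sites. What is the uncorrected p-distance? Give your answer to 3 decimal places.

p = 1037/2876 = 0.360570… ≈ 0.361 (to 3 d.p.).

0.361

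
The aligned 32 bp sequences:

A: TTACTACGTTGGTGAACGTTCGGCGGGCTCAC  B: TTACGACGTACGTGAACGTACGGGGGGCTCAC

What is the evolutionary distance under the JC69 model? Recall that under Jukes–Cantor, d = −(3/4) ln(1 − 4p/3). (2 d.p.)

The sequences differ at 5 of 32 sites (5, 10, 11, 20, 24), so p = 5/32 = 0.15625.
d = −(3/4) ln(1 − 4p/3) = −0.75 ln(1 − 0.208333) = −0.75 ln(0.791667)
  = −0.75 × (-0.233614) = 0.175211 substitutions/site.

0.18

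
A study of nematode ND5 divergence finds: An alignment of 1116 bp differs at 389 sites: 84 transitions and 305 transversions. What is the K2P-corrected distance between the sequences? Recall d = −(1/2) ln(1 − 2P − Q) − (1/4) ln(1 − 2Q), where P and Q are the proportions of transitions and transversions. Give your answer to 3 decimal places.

P = 84/1116 ≈ 0.075269 and Q = 305/1116 ≈ 0.273297.
Under the Kimura two-parameter model, d = −½ ln(1 − 2P − Q) − ¼ ln(1 − 2Q).
1 − 2P − Q = 0.576165, giving −½ ln(0.576165) = 0.275681.
1 − 2Q = 0.453406, giving −¼ ln(0.453406) = 0.197742.
d = 0.275681 + 0.197742 = 0.473423.

0.473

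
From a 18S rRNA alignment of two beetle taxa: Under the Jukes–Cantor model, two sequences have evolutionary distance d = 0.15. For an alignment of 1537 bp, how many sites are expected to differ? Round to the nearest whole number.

Invert JC69: p = (3/4)(1 − e^(−4d/3)) = 0.75 × (1 − e^(-0.2)) = 0.75 × (1 − 0.818731) = 0.135952.
Expected differing sites = pL ≈ 0.135952 × 1537 = 208.958224 ≈ 209.

209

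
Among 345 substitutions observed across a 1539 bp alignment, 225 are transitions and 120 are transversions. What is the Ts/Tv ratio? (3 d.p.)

1.875

R = 225/120 = 1.875.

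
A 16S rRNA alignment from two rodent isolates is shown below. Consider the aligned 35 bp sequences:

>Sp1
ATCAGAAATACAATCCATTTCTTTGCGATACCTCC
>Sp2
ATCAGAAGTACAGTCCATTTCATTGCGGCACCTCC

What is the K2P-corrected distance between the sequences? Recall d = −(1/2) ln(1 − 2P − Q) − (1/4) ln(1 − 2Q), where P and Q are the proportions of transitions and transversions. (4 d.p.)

0.1633

Of 35 sites, 4 differences are transitions and 1 are transversions, so P = 4/35 ≈ 0.114286 and Q = 1/35 ≈ 0.028571.
Under the Kimura two-parameter model, d = −½ ln(1 − 2P − Q) − ¼ ln(1 − 2Q).
1 − 2P − Q = 0.742857, giving −½ ln(0.742857) = 0.148626.
1 − 2Q = 0.942858, giving −¼ ln(0.942858) = 0.014710.
d = 0.148626 + 0.014710 = 0.163336.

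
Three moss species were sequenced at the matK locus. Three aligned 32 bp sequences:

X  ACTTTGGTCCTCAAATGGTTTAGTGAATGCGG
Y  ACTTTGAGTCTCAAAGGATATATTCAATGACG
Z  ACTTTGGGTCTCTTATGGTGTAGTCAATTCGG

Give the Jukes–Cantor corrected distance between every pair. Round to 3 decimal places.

d(X,Y) = 0.404, d(X,Z) = 0.259, d(Y,Z) = 0.404

X–Y: 10/32 sites differ → p = 0.3125, d = −0.75 ln(1 − 0.416667) = 0.404248 ≈ 0.404.
X–Z: 7/32 sites differ → p = 0.21875, d = −0.75 ln(1 − 0.291667) = 0.258631 ≈ 0.259.
Y–Z: 10/32 sites differ → p = 0.3125, d = −0.75 ln(1 − 0.416667) = 0.404248 ≈ 0.404.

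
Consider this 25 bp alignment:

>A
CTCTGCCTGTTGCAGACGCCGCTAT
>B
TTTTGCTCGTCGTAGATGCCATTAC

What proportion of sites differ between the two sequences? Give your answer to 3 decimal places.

0.400

The sequences differ at 10 of 25 positions (sites 1, 3, 7, 8, 11, 13, 17, 21, 22, 25).
p = 10/25 = 0.400.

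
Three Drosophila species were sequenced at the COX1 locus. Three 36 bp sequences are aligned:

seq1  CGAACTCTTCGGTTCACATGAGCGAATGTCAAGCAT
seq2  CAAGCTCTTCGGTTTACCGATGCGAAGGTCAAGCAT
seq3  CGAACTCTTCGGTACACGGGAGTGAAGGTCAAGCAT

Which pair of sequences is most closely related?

seq1–seq2: 8/36 differ, p = 0.222, d = 0.264.
seq1–seq3: 5/36 differ, p = 0.139, d = 0.154.
seq2–seq3: 8/36 differ, p = 0.222, d = 0.264.
The smallest distance is between seq1 and seq3.

seq1 and seq3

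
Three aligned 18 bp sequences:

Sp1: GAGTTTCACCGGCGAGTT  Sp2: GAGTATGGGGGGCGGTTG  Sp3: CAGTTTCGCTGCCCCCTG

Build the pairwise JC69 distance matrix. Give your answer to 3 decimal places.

Sp1–Sp2: 8/18 sites differ → p ≈ 0.444444, d = −0.75 ln(1 − 0.592592) = 0.673455 ≈ 0.673.
Sp1–Sp3: 8/18 sites differ → p ≈ 0.444444, d = −0.75 ln(1 − 0.592592) = 0.673455 ≈ 0.673.
Sp2–Sp3: 9/18 sites differ → p = 0.5, d = −0.75 ln(1 − 0.666667) = 0.823960 ≈ 0.824.

d(Sp1,Sp2) = 0.673, d(Sp1,Sp3) = 0.673, d(Sp2,Sp3) = 0.824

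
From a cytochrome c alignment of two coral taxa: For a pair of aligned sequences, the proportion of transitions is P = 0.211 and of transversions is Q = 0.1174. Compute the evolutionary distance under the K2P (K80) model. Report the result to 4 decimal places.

Under the Kimura two-parameter model, d = −½ ln(1 − 2P − Q) − ¼ ln(1 − 2Q).
1 − 2P − Q = 0.4606, giving −½ ln(0.4606) = 0.387613.
1 − 2Q = 0.7652, giving −¼ ln(0.7652) = 0.066905.
d = 0.387613 + 0.066905 = 0.454518.

0.4545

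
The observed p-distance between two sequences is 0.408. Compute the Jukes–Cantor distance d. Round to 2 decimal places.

0.59

d = −(3/4) ln(1 − 4p/3) = −0.75 ln(1 − 0.544) = −0.75 ln(0.456)
  = −0.75 × (-0.785262) = 0.588947 substitutions/site.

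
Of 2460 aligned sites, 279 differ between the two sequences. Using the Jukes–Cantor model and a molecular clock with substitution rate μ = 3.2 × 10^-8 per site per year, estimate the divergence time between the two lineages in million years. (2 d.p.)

p = 279/2460 ≈ 0.113415.
d = −(3/4) ln(1 − 4p/3) = −0.75 ln(1 − 0.15122) = −0.75 ln(0.84878)
  = −0.75 × (-0.163955) = 0.122966 substitutions/site.
Under a molecular clock d = 2μt, so t = d/(2μ) = 0.122966 / (2 × 3.2 × 10^-8) = 1.92 million years.

1.92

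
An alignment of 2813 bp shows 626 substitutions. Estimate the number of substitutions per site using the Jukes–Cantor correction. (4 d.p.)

0.2640

p = 626/2813 ≈ 0.222538.
d = −(3/4) ln(1 − 4p/3) = −0.75 ln(1 − 0.296717) = −0.75 ln(0.703283)
  = −0.75 × (-0.351996) = 0.263997 substitutions/site.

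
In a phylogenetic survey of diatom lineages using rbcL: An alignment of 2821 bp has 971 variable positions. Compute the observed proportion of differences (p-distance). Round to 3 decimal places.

p = 971/2821 = 0.344204… ≈ 0.344 (to 3 d.p.).

0.344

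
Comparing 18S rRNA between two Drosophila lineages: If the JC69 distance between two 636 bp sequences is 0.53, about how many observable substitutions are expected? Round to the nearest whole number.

Invert JC69: p = (3/4)(1 − e^(−4d/3)) = 0.75 × (1 − e^(-0.706667)) = 0.75 × (1 − 0.493286) = 0.380036.
Expected differing sites = pL ≈ 0.380036 × 636 = 241.702896 ≈ 242.

242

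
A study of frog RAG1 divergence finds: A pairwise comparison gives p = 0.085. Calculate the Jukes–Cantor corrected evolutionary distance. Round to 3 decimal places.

d = −(3/4) ln(1 − 4p/3) = −0.75 ln(1 − 0.113333) = −0.75 ln(0.886667)
  = −0.75 × (-0.120286) = 0.090215 substitutions/site.

0.090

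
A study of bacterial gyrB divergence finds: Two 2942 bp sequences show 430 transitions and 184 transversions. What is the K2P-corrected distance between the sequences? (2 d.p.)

0.25

P = 430/2942 ≈ 0.146159 and Q = 184/2942 ≈ 0.062542.
Under the Kimura two-parameter model, d = −½ ln(1 − 2P − Q) − ¼ ln(1 − 2Q).
1 − 2P − Q = 0.64514, giving −½ ln(0.64514) = 0.219144.
1 − 2Q = 0.874916, giving −¼ ln(0.874916) = 0.033407.
d = 0.219144 + 0.033407 = 0.252551.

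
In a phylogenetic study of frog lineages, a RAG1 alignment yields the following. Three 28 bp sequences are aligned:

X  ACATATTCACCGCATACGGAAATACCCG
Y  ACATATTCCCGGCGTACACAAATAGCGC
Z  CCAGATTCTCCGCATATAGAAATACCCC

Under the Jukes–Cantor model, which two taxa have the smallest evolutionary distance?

X and Z

X–Y: 8/28 differ, p = 0.286, d = 0.360.
X–Z: 6/28 differ, p = 0.214, d = 0.252.
Y–Z: 9/28 differ, p = 0.321, d = 0.420.
The smallest distance is between X and Z.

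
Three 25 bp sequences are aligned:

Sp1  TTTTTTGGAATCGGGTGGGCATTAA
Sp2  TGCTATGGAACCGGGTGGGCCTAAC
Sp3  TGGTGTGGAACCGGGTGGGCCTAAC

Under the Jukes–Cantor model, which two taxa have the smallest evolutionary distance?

Sp2 and Sp3

Sp1–Sp2: 7/25 differ, p = 0.280, d = 0.351.
Sp1–Sp3: 7/25 differ, p = 0.280, d = 0.351.
Sp2–Sp3: 2/25 differ, p = 0.080, d = 0.085.
The smallest distance is between Sp2 and Sp3.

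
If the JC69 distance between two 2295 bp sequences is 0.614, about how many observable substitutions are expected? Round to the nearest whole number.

962

Invert JC69: p = (3/4)(1 − e^(−4d/3)) = 0.75 × (1 − e^(-0.818667)) = 0.75 × (1 − 0.441019) = 0.419236.
Expected differing sites = pL ≈ 0.419236 × 2295 = 962.14662 ≈ 962.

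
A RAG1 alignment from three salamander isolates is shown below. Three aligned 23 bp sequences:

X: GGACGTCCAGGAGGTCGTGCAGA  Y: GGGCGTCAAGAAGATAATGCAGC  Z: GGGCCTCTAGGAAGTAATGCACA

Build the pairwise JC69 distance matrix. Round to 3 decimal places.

X–Y: 7/23 sites differ → p ≈ 0.304348, d = −0.75 ln(1 − 0.405797) = 0.390401 ≈ 0.390.
X–Z: 7/23 sites differ → p ≈ 0.304348, d = −0.75 ln(1 − 0.405797) = 0.390401 ≈ 0.390.
Y–Z: 7/23 sites differ → p ≈ 0.304348, d = −0.75 ln(1 − 0.405797) = 0.390401 ≈ 0.390.

d(X,Y) = 0.390, d(X,Z) = 0.390, d(Y,Z) = 0.390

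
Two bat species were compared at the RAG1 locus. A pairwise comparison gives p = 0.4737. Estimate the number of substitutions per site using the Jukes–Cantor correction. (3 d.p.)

d = −(3/4) ln(1 − 4p/3) = −0.75 ln(1 − 0.6316) = −0.75 ln(0.3684)
  = −0.75 × (-0.998586) = 0.748940 substitutions/site.

0.749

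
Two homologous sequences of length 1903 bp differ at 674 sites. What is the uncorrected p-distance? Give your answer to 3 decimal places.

p = 674/1903 = 0.354177… ≈ 0.354 (to 3 d.p.).

0.354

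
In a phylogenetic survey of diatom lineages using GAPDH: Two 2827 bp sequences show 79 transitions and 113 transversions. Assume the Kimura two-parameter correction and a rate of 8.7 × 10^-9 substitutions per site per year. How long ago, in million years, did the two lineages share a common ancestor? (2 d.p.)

P = 79/2827 ≈ 0.027945 and Q = 113/2827 ≈ 0.039972.
Under the Kimura two-parameter model, d = −½ ln(1 − 2P − Q) − ¼ ln(1 − 2Q).
1 − 2P − Q = 0.904138, giving −½ ln(0.904138) = 0.050387.
1 − 2Q = 0.920056, giving −¼ ln(0.920056) = 0.020830.
d = 0.050387 + 0.020830 = 0.071217.
Under a molecular clock d = 2μt, so t = d/(2μ) = 0.071217 / (2 × 8.7 × 10^-9) = 4.09 million years.

4.09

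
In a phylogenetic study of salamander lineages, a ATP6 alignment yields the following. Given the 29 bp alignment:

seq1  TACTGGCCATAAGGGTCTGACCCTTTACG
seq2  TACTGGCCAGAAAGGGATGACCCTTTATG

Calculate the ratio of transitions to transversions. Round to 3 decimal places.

0.667

Transitions are A↔G and C↔T; transversions are all other mismatches.
Transitions: 2. Transversions: 3.
R = 2/3 = 0.666666… ≈ 0.667 (to 3 d.p.).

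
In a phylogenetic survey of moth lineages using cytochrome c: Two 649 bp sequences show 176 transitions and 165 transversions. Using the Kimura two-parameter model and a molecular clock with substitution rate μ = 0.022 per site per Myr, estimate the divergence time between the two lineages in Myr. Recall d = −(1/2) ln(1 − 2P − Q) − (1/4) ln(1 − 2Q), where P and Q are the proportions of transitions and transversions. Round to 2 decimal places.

22.13

P = 176/649 ≈ 0.271186 and Q = 165/649 ≈ 0.254237.
Under the Kimura two-parameter model, d = −½ ln(1 − 2P − Q) − ¼ ln(1 − 2Q).
1 − 2P − Q = 0.203391, giving −½ ln(0.203391) = 0.796313.
1 − 2Q = 0.491526, giving −¼ ln(0.491526) = 0.177560.
d = 0.796313 + 0.177560 = 0.973873.
Under a molecular clock d = 2μt, so t = d/(2μ) = 0.973873 / (2 × 0.022) = 22.13 Myr.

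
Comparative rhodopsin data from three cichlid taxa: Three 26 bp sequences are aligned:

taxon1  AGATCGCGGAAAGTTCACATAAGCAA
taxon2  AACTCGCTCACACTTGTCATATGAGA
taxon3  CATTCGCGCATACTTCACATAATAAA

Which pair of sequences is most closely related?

taxon1 and taxon3

taxon1–taxon2: 11/26 differ, p = 0.423, d = 0.623.
taxon1–taxon3: 8/26 differ, p = 0.308, d = 0.396.
taxon2–taxon3: 9/26 differ, p = 0.346, d = 0.464.
The smallest distance is between taxon1 and taxon3.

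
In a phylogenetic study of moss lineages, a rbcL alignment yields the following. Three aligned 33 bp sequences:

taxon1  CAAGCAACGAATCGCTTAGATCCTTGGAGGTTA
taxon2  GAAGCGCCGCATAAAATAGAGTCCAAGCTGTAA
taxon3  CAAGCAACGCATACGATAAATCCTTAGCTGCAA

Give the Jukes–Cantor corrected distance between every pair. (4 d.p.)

d(taxon1,taxon2) = 0.7798, d(taxon1,taxon3) = 0.4408, d(taxon2,taxon3) = 0.4408

taxon1–taxon2: 16/33 sites differ → p ≈ 0.484848, d = −0.75 ln(1 − 0.646464) = 0.779827 ≈ 0.7798.
taxon1–taxon3: 11/33 sites differ → p ≈ 0.333333, d = −0.75 ln(1 − 0.444444) = 0.440839 ≈ 0.4408.
taxon2–taxon3: 11/33 sites differ → p ≈ 0.333333, d = −0.75 ln(1 − 0.444444) = 0.440839 ≈ 0.4408.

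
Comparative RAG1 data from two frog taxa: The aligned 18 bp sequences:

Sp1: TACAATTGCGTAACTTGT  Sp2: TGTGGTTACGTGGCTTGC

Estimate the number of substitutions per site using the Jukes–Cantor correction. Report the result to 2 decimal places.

0.67

The sequences differ at 8 of 18 sites (2, 3, 4, 5, 8, 12, 13, 18), so p = 8/18 ≈ 0.444444.
d = −(3/4) ln(1 − 4p/3) = −0.75 ln(1 − 0.592592) = −0.75 ln(0.407408)
  = −0.75 × (-0.897940) = 0.673455 substitutions/site.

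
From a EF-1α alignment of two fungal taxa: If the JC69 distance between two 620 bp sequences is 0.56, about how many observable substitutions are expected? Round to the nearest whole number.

245

Invert JC69: p = (3/4)(1 − e^(−4d/3)) = 0.75 × (1 − e^(-0.746667)) = 0.75 × (1 − 0.473944) = 0.394542.
Expected differing sites = pL ≈ 0.394542 × 620 = 244.61604 ≈ 245.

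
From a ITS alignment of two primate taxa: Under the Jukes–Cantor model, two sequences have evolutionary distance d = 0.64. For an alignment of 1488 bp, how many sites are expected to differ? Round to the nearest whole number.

641

Invert JC69: p = (3/4)(1 − e^(−4d/3)) = 0.75 × (1 − e^(-0.853333)) = 0.75 × (1 − 0.425993) = 0.430505.
Expected differing sites = pL ≈ 0.430505 × 1488 = 640.59144 ≈ 641.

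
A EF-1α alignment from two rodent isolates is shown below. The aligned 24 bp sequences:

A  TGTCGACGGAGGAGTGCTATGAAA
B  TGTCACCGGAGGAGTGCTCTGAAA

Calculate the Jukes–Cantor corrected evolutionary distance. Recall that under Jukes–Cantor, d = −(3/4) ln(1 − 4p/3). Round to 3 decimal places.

0.137

The sequences differ at 3 of 24 sites (5, 6, 19), so p = 3/24 = 0.125.
d = −(3/4) ln(1 − 4p/3) = −0.75 ln(1 − 0.166667) = −0.75 ln(0.833333)
  = −0.75 × (-0.182322) = 0.136742 substitutions/site.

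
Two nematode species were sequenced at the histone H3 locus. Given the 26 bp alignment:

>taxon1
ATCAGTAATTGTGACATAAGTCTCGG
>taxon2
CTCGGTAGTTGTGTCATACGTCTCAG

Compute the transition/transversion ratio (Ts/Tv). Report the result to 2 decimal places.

Transitions are A↔G and C↔T; transversions are all other mismatches.
Transitions: 3. Transversions: 3.
R = 3/3 = 1.00.

1.00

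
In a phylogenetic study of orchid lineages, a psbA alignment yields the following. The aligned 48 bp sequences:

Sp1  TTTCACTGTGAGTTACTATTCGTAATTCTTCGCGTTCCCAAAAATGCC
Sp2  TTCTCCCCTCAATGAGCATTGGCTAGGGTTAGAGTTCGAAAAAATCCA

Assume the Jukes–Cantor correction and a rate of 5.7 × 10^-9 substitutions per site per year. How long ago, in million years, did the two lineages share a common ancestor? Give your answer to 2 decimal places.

62.14

The sequences differ at 22 of 48 sites, so p = 22/48 ≈ 0.458333.
d = −(3/4) ln(1 − 4p/3) = −0.75 ln(1 − 0.611111) = −0.75 ln(0.388889)
  = −0.75 × (-0.944461) = 0.708346 substitutions/site.
Under a molecular clock d = 2μt, so t = d/(2μ) = 0.708346 / (2 × 5.7 × 10^-9) = 62.14 million years.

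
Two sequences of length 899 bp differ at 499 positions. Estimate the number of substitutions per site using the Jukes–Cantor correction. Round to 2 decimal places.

p = 499/899 ≈ 0.555061.
d = −(3/4) ln(1 − 4p/3) = −0.75 ln(1 − 0.740081) = −0.75 ln(0.259919)
  = −0.75 × (-1.347385) = 1.010539 substitutions/site.

1.01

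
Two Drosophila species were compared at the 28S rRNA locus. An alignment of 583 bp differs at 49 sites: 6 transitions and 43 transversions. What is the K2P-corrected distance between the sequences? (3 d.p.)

0.089

P = 6/583 ≈ 0.010292 and Q = 43/583 ≈ 0.073756.
Under the Kimura two-parameter model, d = −½ ln(1 − 2P − Q) − ¼ ln(1 − 2Q).
1 − 2P − Q = 0.90566, giving −½ ln(0.90566) = 0.049546.
1 − 2Q = 0.852488, giving −¼ ln(0.852488) = 0.039899.
d = 0.049546 + 0.039899 = 0.089445.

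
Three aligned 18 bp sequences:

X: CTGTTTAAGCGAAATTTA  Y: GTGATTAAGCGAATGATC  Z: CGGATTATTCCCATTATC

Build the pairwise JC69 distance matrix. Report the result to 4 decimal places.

d(X,Y) = 0.4408, d(X,Z) = 0.8240, d(Y,Z) = 0.5482

X–Y: 6/18 sites differ → p ≈ 0.333333, d = −0.75 ln(1 − 0.444444) = 0.440839 ≈ 0.4408.
X–Z: 9/18 sites differ → p = 0.5, d = −0.75 ln(1 − 0.666667) = 0.823960 ≈ 0.8240.
Y–Z: 7/18 sites differ → p ≈ 0.388889, d = −0.75 ln(1 − 0.518519) = 0.548166 ≈ 0.5482.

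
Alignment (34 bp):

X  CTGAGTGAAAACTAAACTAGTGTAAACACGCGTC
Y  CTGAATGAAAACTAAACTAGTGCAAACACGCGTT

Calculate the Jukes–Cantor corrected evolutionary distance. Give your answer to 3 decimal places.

0.094

The sequences differ at 3 of 34 sites (5, 23, 34), so p = 3/34 ≈ 0.088235.
d = −(3/4) ln(1 − 4p/3) = −0.75 ln(1 − 0.117647) = −0.75 ln(0.882353)
  = −0.75 × (-0.125163) = 0.093872 substitutions/site.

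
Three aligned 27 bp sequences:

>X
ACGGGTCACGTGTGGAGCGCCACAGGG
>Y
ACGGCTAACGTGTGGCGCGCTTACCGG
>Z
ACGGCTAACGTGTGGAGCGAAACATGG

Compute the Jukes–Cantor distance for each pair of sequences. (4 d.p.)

d(X,Y) = 0.3770, d(X,Z) = 0.2127, d(Y,Z) = 0.3181

X–Y: 8/27 sites differ → p ≈ 0.296296, d = −0.75 ln(1 − 0.395061) = 0.376971 ≈ 0.3770.
X–Z: 5/27 sites differ → p ≈ 0.185185, d = −0.75 ln(1 − 0.246913) = 0.212681 ≈ 0.2127.
Y–Z: 7/27 sites differ → p ≈ 0.259259, d = −0.75 ln(1 − 0.345679) = 0.318118 ≈ 0.3181.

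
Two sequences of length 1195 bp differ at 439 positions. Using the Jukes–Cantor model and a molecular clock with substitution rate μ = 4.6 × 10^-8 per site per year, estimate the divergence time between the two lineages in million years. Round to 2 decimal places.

p = 439/1195 ≈ 0.367364.
d = −(3/4) ln(1 − 4p/3) = −0.75 ln(1 − 0.489819) = −0.75 ln(0.510181)
  = −0.75 × (-0.672990) = 0.504743 substitutions/site.
Under a molecular clock d = 2μt, so t = d/(2μ) = 0.504743 / (2 × 4.6 × 10^-8) = 5.49 million years.

5.49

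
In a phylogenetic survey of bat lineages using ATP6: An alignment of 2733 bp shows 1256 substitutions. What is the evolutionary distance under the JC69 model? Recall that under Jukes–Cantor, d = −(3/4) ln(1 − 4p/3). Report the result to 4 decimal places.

p = 1256/2733 ≈ 0.459568.
d = −(3/4) ln(1 − 4p/3) = −0.75 ln(1 − 0.612757) = −0.75 ln(0.387243)
  = −0.75 × (-0.948703) = 0.711527 substitutions/site.

0.7115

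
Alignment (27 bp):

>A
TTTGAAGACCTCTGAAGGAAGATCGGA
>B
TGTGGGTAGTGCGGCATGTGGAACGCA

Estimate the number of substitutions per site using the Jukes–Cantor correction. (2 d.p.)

0.88

The sequences differ at 14 of 27 sites, so p = 14/27 ≈ 0.518519.
d = −(3/4) ln(1 − 4p/3) = −0.75 ln(1 − 0.691359) = −0.75 ln(0.308641)
  = −0.75 × (-1.175576) = 0.881682 substitutions/site.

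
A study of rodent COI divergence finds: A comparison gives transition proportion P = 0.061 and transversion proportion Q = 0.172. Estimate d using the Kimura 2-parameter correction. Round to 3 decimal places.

0.279

Under the Kimura two-parameter model, d = −½ ln(1 − 2P − Q) − ¼ ln(1 − 2Q).
1 − 2P − Q = 0.706, giving −½ ln(0.706) = 0.174070.
1 − 2Q = 0.656, giving −¼ ln(0.656) = 0.105399.
d = 0.174070 + 0.105399 = 0.279469.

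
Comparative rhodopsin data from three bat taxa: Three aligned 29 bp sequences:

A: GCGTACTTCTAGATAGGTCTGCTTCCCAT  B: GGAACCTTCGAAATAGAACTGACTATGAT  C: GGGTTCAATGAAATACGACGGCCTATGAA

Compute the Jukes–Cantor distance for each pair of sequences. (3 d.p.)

A–B: 13/29 sites differ → p ≈ 0.448276, d = −0.75 ln(1 − 0.597701) = 0.682920 ≈ 0.683.
A–C: 15/29 sites differ → p ≈ 0.517241, d = −0.75 ln(1 − 0.689655) = 0.877553 ≈ 0.878.
B–C: 11/29 sites differ → p ≈ 0.37931, d = −0.75 ln(1 − 0.505747) = 0.528531 ≈ 0.529.

d(A,B) = 0.683, d(A,C) = 0.878, d(B,C) = 0.529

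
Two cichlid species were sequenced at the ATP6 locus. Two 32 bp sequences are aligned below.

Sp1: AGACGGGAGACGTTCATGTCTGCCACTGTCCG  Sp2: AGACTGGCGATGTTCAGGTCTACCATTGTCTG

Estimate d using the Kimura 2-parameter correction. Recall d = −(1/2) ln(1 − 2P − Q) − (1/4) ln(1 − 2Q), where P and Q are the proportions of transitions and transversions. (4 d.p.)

0.2625

Of 32 sites, 4 differences are transitions and 3 are transversions, so P = 4/32 = 0.125 and Q = 3/32 = 0.09375.
Under the Kimura two-parameter model, d = −½ ln(1 − 2P − Q) − ¼ ln(1 − 2Q).
1 − 2P − Q = 0.65625, giving −½ ln(0.65625) = 0.210607.
1 − 2Q = 0.8125, giving −¼ ln(0.8125) = 0.051910.
d = 0.210607 + 0.051910 = 0.262517.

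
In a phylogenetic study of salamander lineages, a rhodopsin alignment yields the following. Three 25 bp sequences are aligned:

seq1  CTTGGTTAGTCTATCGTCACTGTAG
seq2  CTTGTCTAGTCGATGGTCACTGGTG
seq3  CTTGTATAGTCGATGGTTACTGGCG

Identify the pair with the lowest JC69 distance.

seq2 and seq3

seq1–seq2: 6/25 differ, p = 0.240, d = 0.289.
seq1–seq3: 7/25 differ, p = 0.280, d = 0.351.
seq2–seq3: 3/25 differ, p = 0.120, d = 0.131.
The smallest distance is between seq2 and seq3.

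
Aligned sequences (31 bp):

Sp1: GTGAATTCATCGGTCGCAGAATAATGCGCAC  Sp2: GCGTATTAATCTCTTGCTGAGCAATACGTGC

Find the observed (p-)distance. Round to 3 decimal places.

The sequences differ at 12 of 31 positions.
p = 12/31 = 0.387096… ≈ 0.387 (to 3 d.p.).

0.387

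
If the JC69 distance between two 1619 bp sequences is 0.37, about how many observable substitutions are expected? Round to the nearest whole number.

Invert JC69: p = (3/4)(1 − e^(−4d/3)) = 0.75 × (1 − e^(-0.493333)) = 0.75 × (1 − 0.610588) = 0.292059.
Expected differing sites = pL ≈ 0.292059 × 1619 = 472.843521 ≈ 473.

473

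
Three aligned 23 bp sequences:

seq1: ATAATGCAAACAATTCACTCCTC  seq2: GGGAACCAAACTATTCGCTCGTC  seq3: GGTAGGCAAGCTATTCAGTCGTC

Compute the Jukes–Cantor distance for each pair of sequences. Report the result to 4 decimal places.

d(seq1,seq2) = 0.4674, d(seq1,seq3) = 0.4674, d(seq2,seq3) = 0.3206

seq1–seq2: 8/23 sites differ → p ≈ 0.347826, d = −0.75 ln(1 − 0.463768) = 0.467391 ≈ 0.4674.
seq1–seq3: 8/23 sites differ → p ≈ 0.347826, d = −0.75 ln(1 − 0.463768) = 0.467391 ≈ 0.4674.
seq2–seq3: 6/23 sites differ → p ≈ 0.26087, d = −0.75 ln(1 − 0.347827) = 0.320584 ≈ 0.3206.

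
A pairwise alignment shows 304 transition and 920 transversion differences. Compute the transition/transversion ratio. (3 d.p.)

R = 304/920 = 0.330434… ≈ 0.330 (to 3 d.p.).

0.330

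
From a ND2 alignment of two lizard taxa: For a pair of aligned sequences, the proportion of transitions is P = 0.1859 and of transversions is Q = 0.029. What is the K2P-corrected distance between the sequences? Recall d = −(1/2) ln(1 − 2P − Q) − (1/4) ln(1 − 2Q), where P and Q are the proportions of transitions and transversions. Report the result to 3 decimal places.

Under the Kimura two-parameter model, d = −½ ln(1 − 2P − Q) − ¼ ln(1 − 2Q).
1 − 2P − Q = 0.5992, giving −½ ln(0.5992) = 0.256080.
1 − 2Q = 0.942, giving −¼ ln(0.942) = 0.014938.
d = 0.256080 + 0.014938 = 0.271018.

0.271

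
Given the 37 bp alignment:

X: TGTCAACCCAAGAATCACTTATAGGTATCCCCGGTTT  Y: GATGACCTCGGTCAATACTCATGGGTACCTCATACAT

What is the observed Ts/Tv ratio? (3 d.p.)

1.222

Transitions are A↔G and C↔T; transversions are all other mismatches.
Transitions: 11. Transversions: 9.
R = 11/9 = 1.222222… ≈ 1.222 (to 3 d.p.).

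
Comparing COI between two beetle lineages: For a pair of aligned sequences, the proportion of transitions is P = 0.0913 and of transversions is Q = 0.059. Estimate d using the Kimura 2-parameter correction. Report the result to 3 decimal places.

0.170

Under the Kimura two-parameter model, d = −½ ln(1 − 2P − Q) − ¼ ln(1 − 2Q).
1 − 2P − Q = 0.7584, giving −½ ln(0.7584) = 0.138272.
1 − 2Q = 0.882, giving −¼ ln(0.882) = 0.031391.
d = 0.138272 + 0.031391 = 0.169663.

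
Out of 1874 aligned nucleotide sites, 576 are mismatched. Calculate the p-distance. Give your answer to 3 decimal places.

p = 576/1874 = 0.307363… ≈ 0.307 (to 3 d.p.).

0.307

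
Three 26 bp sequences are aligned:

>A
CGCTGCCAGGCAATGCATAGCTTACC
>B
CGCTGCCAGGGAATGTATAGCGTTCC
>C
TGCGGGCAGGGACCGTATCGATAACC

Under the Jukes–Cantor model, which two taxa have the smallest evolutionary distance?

A and B

A–B: 4/26 differ, p = 0.154, d = 0.172.
A–C: 10/26 differ, p = 0.385, d = 0.539.
B–C: 10/26 differ, p = 0.385, d = 0.539.
The smallest distance is between A and B.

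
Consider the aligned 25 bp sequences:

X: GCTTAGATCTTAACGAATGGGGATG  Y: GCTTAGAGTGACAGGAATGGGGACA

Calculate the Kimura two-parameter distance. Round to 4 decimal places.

Of 25 sites, 3 differences are transitions and 5 are transversions, so P = 3/25 = 0.12 and Q = 5/25 = 0.2.
Under the Kimura two-parameter model, d = −½ ln(1 − 2P − Q) − ¼ ln(1 − 2Q).
1 − 2P − Q = 0.56, giving −½ ln(0.56) = 0.289909.
1 − 2Q = 0.6, giving −¼ ln(0.6) = 0.127706.
d = 0.289909 + 0.127706 = 0.417615.

0.4176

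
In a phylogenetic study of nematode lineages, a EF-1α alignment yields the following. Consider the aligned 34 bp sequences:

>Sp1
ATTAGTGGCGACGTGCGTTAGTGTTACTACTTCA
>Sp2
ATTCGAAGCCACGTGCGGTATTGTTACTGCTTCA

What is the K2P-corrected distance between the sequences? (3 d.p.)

Of 34 sites, 2 differences are transitions and 5 are transversions, so P = 2/34 ≈ 0.058824 and Q = 5/34 ≈ 0.147059.
Under the Kimura two-parameter model, d = −½ ln(1 − 2P − Q) − ¼ ln(1 − 2Q).
1 − 2P − Q = 0.735293, giving −½ ln(0.735293) = 0.153743.
1 − 2Q = 0.705882, giving −¼ ln(0.705882) = 0.087077.
d = 0.153743 + 0.087077 = 0.240820.

0.241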